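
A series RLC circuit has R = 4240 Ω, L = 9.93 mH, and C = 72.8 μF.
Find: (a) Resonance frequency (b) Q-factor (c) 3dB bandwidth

Step 1 — Resonance: ω₀ = 1/√(LC) = 1/√(0.00993·7.28e-05) = 1176 rad/s.
Step 2 — f₀ = ω₀/(2π) = 187.2 Hz.
Step 3 — Series Q: Q = ω₀L/R = 1176·0.00993/4240 = 0.002755.
Step 4 — Bandwidth: Δω = ω₀/Q = 4.27e+05 rad/s; BW = Δω/(2π) = 6.796e+04 Hz.

(a) f₀ = 187.2 Hz  (b) Q = 0.002755  (c) BW = 6.796e+04 Hz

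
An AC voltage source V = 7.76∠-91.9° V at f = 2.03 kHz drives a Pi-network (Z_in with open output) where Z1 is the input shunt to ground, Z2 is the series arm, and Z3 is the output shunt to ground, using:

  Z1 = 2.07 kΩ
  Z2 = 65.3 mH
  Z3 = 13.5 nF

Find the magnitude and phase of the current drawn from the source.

Step 1 — Angular frequency: ω = 2π·f = 2π·2030 = 1.275e+04 rad/s.
Step 2 — Component impedances:
  Z1: Z = R = 2070 Ω
  Z2: Z = jωL = j·1.275e+04·0.0653 = 0 + j832.9 Ω
  Z3: Z = 1/(jωC) = -j/(ω·C) = 0 - j5808 Ω
Step 3 — With open output, the series arm Z2 and the output shunt Z3 appear in series to ground: Z2 + Z3 = 0 - j4975 Ω.
Step 4 — Parallel with input shunt Z1: Z_in = Z1 || (Z2 + Z3) = 1764 - j734.2 Ω = 1911∠-22.6° Ω.
Step 5 — Source phasor: V = 7.76∠-91.9° V = -0.2573 - j7.756 V.
Step 6 — Ohm's law: I = V / Z_total = (-0.2573 - j7.756) / (1764 - j734.2) = 0.001435 - j0.003798 A.
Step 7 — Convert to polar: |I| = 0.00406 A, ∠I = -69.3°.

I = 0.00406∠-69.3° A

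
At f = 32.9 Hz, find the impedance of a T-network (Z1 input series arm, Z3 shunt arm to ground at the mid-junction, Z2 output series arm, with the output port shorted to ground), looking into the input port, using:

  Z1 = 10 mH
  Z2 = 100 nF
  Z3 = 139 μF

Step 1 — Angular frequency: ω = 2π·f = 2π·32.9 = 206.7 rad/s.
Step 2 — Component impedances:
  Z1: Z = jωL = j·206.7·0.01 = 0 + j2.067 Ω
  Z2: Z = 1/(jωC) = -j/(ω·C) = 0 - j4.838e+04 Ω
  Z3: Z = 1/(jωC) = -j/(ω·C) = 0 - j34.8 Ω
Step 3 — With the output port shorted to ground, the output series arm Z2 runs from the junction to ground; the shunt arm Z3 also runs from the junction to ground. They appear in parallel: Z3 || Z2 = 0 - j34.78 Ω.
Step 4 — Series with input arm Z1: Z_in = Z1 + (Z3 || Z2) = 0 - j32.71 Ω = 32.71∠-90.0° Ω.

Z = 0 - j32.71 Ω = 32.71∠-90.0° Ω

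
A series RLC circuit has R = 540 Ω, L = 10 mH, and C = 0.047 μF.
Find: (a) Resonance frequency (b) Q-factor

Step 1 — Resonance condition Im(Z)=0 gives ω₀ = 1/√(LC).
Step 2 — ω₀ = 1/√(0.01·4.7e-08) = 4.613e+04 rad/s.
Step 3 — f₀ = ω₀/(2π) = 7341 Hz.
Step 4 — Series Q: Q = ω₀L/R = 4.613e+04·0.01/540 = 0.8542.

(a) f₀ = 7341 Hz  (b) Q = 0.8542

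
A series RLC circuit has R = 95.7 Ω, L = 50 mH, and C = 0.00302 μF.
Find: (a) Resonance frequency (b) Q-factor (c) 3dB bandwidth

Step 1 — Resonance: ω₀ = 1/√(LC) = 1/√(0.05·3.02e-09) = 8.138e+04 rad/s.
Step 2 — f₀ = ω₀/(2π) = 1.295e+04 Hz.
Step 3 — Series Q: Q = ω₀L/R = 8.138e+04·0.05/95.7 = 42.52.
Step 4 — Bandwidth: Δω = ω₀/Q = 1914 rad/s; BW = Δω/(2π) = 304.6 Hz.

(a) f₀ = 1.295e+04 Hz  (b) Q = 42.52  (c) BW = 304.6 Hz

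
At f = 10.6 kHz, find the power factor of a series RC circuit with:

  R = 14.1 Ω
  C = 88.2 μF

Step 1 — Angular frequency: ω = 2π·f = 2π·1.06e+04 = 6.66e+04 rad/s.
Step 2 — Component impedances:
  R: Z = R = 14.1 Ω
  C: Z = 1/(jωC) = -j/(ω·C) = 0 - j0.1702 Ω
Step 3 — Series combination: Z_total = R + C = 14.1 - j0.1702 Ω = 14.1∠-0.7° Ω.
Step 4 — Power factor: PF = cos(φ) = Re(Z)/|Z| = 14.1/14.101 = 0.9999.
Step 5 — Type: Im(Z) = -0.1702 ⇒ leading (phase φ = -0.7°).

PF = 0.9999 (leading, φ = -0.7°)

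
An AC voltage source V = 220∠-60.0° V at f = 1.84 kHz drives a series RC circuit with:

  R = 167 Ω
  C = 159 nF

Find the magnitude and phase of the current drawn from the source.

Step 1 — Angular frequency: ω = 2π·f = 2π·1840 = 1.156e+04 rad/s.
Step 2 — Component impedances:
  R: Z = R = 167 Ω
  C: Z = 1/(jωC) = -j/(ω·C) = 0 - j544 Ω
Step 3 — Series combination: Z_total = R + C = 167 - j544 Ω = 569.1∠-72.9° Ω.
Step 4 — Source phasor: V = 220∠-60.0° V = 110 - j190.5 V.
Step 5 — Ohm's law: I = V / Z_total = (110 - j190.5) / (167 - j544) = 0.3768 + j0.08654 A.
Step 6 — Convert to polar: |I| = 0.3866 A, ∠I = 12.9°.

I = 0.3866∠12.9° A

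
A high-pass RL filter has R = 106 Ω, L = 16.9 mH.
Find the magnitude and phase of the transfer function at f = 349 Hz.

Step 1 — Angular frequency: ω = 2π·349 = 2193 rad/s.
Step 2 — Transfer function: H(jω) = jωL/(R + jωL).
Step 3 — Numerator jωL = j·37.06; denominator R + jωL = 106 + j37.06.
Step 4 — H = 0.1089 + j0.3115.
Step 5 — Magnitude: |H| = 0.33 (-9.6 dB); phase: φ = 70.7°.

|H| = 0.33 (-9.6 dB), φ = 70.7°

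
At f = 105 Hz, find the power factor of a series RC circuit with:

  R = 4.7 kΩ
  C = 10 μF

Step 1 — Angular frequency: ω = 2π·f = 2π·105 = 659.7 rad/s.
Step 2 — Component impedances:
  R: Z = R = 4700 Ω
  C: Z = 1/(jωC) = -j/(ω·C) = 0 - j151.6 Ω
Step 3 — Series combination: Z_total = R + C = 4700 - j151.6 Ω = 4702∠-1.8° Ω.
Step 4 — Power factor: PF = cos(φ) = Re(Z)/|Z| = 4700/4702.4 = 0.9995.
Step 5 — Type: Im(Z) = -151.6 ⇒ leading (phase φ = -1.8°).

PF = 0.9995 (leading, φ = -1.8°)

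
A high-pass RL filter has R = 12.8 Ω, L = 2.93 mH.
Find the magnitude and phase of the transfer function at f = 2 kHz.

Step 1 — Angular frequency: ω = 2π·2000 = 1.257e+04 rad/s.
Step 2 — Transfer function: H(jω) = jωL/(R + jωL).
Step 3 — Numerator jωL = j·36.82; denominator R + jωL = 12.8 + j36.82.
Step 4 — H = 0.8922 + j0.3102.
Step 5 — Magnitude: |H| = 0.9446 (-0.5 dB); phase: φ = 19.2°.

|H| = 0.9446 (-0.5 dB), φ = 19.2°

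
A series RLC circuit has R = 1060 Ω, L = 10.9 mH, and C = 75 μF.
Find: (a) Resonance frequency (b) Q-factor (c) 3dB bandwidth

Step 1 — Resonance: ω₀ = 1/√(LC) = 1/√(0.0109·7.5e-05) = 1106 rad/s.
Step 2 — f₀ = ω₀/(2π) = 176 Hz.
Step 3 — Series Q: Q = ω₀L/R = 1106·0.0109/1060 = 0.01137.
Step 4 — Bandwidth: Δω = ω₀/Q = 9.725e+04 rad/s; BW = Δω/(2π) = 1.548e+04 Hz.

(a) f₀ = 176 Hz  (b) Q = 0.01137  (c) BW = 1.548e+04 Hz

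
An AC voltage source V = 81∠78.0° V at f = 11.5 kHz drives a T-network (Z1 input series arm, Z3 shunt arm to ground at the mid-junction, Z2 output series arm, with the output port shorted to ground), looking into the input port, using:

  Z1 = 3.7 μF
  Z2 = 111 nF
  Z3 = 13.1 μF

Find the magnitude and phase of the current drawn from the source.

Step 1 — Angular frequency: ω = 2π·f = 2π·1.15e+04 = 7.226e+04 rad/s.
Step 2 — Component impedances:
  Z1: Z = 1/(jωC) = -j/(ω·C) = 0 - j3.74 Ω
  Z2: Z = 1/(jωC) = -j/(ω·C) = 0 - j124.7 Ω
  Z3: Z = 1/(jωC) = -j/(ω·C) = 0 - j1.056 Ω
Step 3 — With the output port shorted to ground, the output series arm Z2 runs from the junction to ground; the shunt arm Z3 also runs from the junction to ground. They appear in parallel: Z3 || Z2 = 0 - j1.048 Ω.
Step 4 — Series with input arm Z1: Z_in = Z1 + (Z3 || Z2) = 0 - j4.788 Ω = 4.788∠-90.0° Ω.
Step 5 — Source phasor: V = 81∠78.0° V = 16.84 + j79.23 V.
Step 6 — Ohm's law: I = V / Z_total = (16.84 + j79.23) / (0 - j4.788) = -16.55 + j3.517 A.
Step 7 — Convert to polar: |I| = 16.92 A, ∠I = 168.0°.

I = 16.92∠168.0° A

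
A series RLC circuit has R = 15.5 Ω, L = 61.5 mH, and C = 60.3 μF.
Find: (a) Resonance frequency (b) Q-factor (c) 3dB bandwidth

Step 1 — Resonance condition Im(Z)=0 gives ω₀ = 1/√(LC).
Step 2 — ω₀ = 1/√(0.0615·6.03e-05) = 519.3 rad/s.
Step 3 — f₀ = ω₀/(2π) = 82.65 Hz.
Step 4 — Series Q: Q = ω₀L/R = 519.3·0.0615/15.5 = 2.06.
Step 5 — 3dB bandwidth: Δω = ω₀/Q = 252 rad/s; BW = Δω/(2π) = 40.11 Hz.

(a) f₀ = 82.65 Hz  (b) Q = 2.06  (c) BW = 40.11 Hz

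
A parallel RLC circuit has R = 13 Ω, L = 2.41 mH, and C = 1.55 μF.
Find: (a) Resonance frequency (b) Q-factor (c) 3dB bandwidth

Step 1 — Resonance: ω₀ = 1/√(LC) = 1/√(0.00241·1.55e-06) = 1.636e+04 rad/s.
Step 2 — f₀ = ω₀/(2π) = 2604 Hz.
Step 3 — Parallel Q: Q = R/(ω₀L) = 13/(1.636e+04·0.00241) = 0.3297.
Step 4 — Bandwidth: Δω = ω₀/Q = 4.963e+04 rad/s; BW = Δω/(2π) = 7899 Hz.

(a) f₀ = 2604 Hz  (b) Q = 0.3297  (c) BW = 7899 Hz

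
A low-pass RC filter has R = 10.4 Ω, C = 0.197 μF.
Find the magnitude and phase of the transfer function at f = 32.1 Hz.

Step 1 — Angular frequency: ω = 2π·32.1 = 201.7 rad/s.
Step 2 — Transfer function: H(jω) = 1/(1 + jωRC).
Step 3 — Denominator: 1 + jωRC = 1 + j·201.7·10.4·1.97e-07 = 1 + j0.0004132.
Step 4 — H = 1 - j0.0004132.
Step 5 — Magnitude: |H| = 1 (-0.0 dB); phase: φ = -0.0°.

|H| = 1 (-0.0 dB), φ = -0.0°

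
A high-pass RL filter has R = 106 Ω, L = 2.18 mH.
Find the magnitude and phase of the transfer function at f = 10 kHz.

Step 1 — Angular frequency: ω = 2π·1e+04 = 6.283e+04 rad/s.
Step 2 — Transfer function: H(jω) = jωL/(R + jωL).
Step 3 — Numerator jωL = j·137; denominator R + jωL = 106 + j137.
Step 4 — H = 0.6254 + j0.484.
Step 5 — Magnitude: |H| = 0.7908 (-2.0 dB); phase: φ = 37.7°.

|H| = 0.7908 (-2.0 dB), φ = 37.7°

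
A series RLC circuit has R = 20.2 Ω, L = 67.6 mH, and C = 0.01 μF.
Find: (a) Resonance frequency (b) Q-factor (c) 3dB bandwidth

Step 1 — Resonance: ω₀ = 1/√(LC) = 1/√(0.0676·1e-08) = 3.846e+04 rad/s.
Step 2 — f₀ = ω₀/(2π) = 6121 Hz.
Step 3 — Series Q: Q = ω₀L/R = 3.846e+04·0.0676/20.2 = 128.7.
Step 4 — Bandwidth: Δω = ω₀/Q = 298.8 rad/s; BW = Δω/(2π) = 47.56 Hz.

(a) f₀ = 6121 Hz  (b) Q = 128.7  (c) BW = 47.56 Hz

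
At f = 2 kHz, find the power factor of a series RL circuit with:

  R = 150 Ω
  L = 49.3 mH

Step 1 — Angular frequency: ω = 2π·f = 2π·2000 = 1.257e+04 rad/s.
Step 2 — Component impedances:
  R: Z = R = 150 Ω
  L: Z = jωL = j·1.257e+04·0.0493 = 0 + j619.5 Ω
Step 3 — Series combination: Z_total = R + L = 150 + j619.5 Ω = 637.4∠76.4° Ω.
Step 4 — Power factor: PF = cos(φ) = Re(Z)/|Z| = 150/637.4 = 0.2353.
Step 5 — Type: Im(Z) = 619.5 ⇒ lagging (phase φ = 76.4°).

PF = 0.2353 (lagging, φ = 76.4°)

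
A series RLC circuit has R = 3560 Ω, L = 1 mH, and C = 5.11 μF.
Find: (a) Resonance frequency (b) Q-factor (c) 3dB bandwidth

Step 1 — Resonance condition Im(Z)=0 gives ω₀ = 1/√(LC).
Step 2 — ω₀ = 1/√(0.001·5.11e-06) = 1.399e+04 rad/s.
Step 3 — f₀ = ω₀/(2π) = 2226 Hz.
Step 4 — Series Q: Q = ω₀L/R = 1.399e+04·0.001/3560 = 0.00393.
Step 5 — 3dB bandwidth: Δω = ω₀/Q = 3.56e+06 rad/s; BW = Δω/(2π) = 5.666e+05 Hz.

(a) f₀ = 2226 Hz  (b) Q = 0.00393  (c) BW = 5.666e+05 Hz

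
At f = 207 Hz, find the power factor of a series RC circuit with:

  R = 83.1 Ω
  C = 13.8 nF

Step 1 — Angular frequency: ω = 2π·f = 2π·207 = 1301 rad/s.
Step 2 — Component impedances:
  R: Z = R = 83.1 Ω
  C: Z = 1/(jωC) = -j/(ω·C) = 0 - j5.571e+04 Ω
Step 3 — Series combination: Z_total = R + C = 83.1 - j5.571e+04 Ω = 5.571e+04∠-89.9° Ω.
Step 4 — Power factor: PF = cos(φ) = Re(Z)/|Z| = 83.1/5.571e+04 = 0.001492.
Step 5 — Type: Im(Z) = -5.571e+04 ⇒ leading (phase φ = -89.9°).

PF = 0.001492 (leading, φ = -89.9°)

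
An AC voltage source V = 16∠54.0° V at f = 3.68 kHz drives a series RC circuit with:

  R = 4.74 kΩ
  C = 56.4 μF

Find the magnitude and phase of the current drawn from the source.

Step 1 — Angular frequency: ω = 2π·f = 2π·3680 = 2.312e+04 rad/s.
Step 2 — Component impedances:
  R: Z = R = 4740 Ω
  C: Z = 1/(jωC) = -j/(ω·C) = 0 - j0.7668 Ω
Step 3 — Series combination: Z_total = R + C = 4740 - j0.7668 Ω = 4740∠-0.0° Ω.
Step 4 — Source phasor: V = 16∠54.0° V = 9.405 + j12.94 V.
Step 5 — Ohm's law: I = V / Z_total = (9.405 + j12.94) / (4740 - j0.7668) = 0.001984 + j0.002731 A.
Step 6 — Convert to polar: |I| = 0.003376 A, ∠I = 54.0°.

I = 0.003376∠54.0° A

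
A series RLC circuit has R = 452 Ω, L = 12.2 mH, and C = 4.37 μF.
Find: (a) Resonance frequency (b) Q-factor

Step 1 — Resonance condition Im(Z)=0 gives ω₀ = 1/√(LC).
Step 2 — ω₀ = 1/√(0.0122·4.37e-06) = 4331 rad/s.
Step 3 — f₀ = ω₀/(2π) = 689.3 Hz.
Step 4 — Series Q: Q = ω₀L/R = 4331·0.0122/452 = 0.1169.

(a) f₀ = 689.3 Hz  (b) Q = 0.1169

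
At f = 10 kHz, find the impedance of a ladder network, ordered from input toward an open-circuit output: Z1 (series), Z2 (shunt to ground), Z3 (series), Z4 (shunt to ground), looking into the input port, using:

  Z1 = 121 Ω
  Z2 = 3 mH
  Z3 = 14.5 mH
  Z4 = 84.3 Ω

Step 1 — Angular frequency: ω = 2π·f = 2π·1e+04 = 6.283e+04 rad/s.
Step 2 — Component impedances:
  Z1: Z = R = 121 Ω
  Z2: Z = jωL = j·6.283e+04·0.003 = 0 + j188.5 Ω
  Z3: Z = jωL = j·6.283e+04·0.0145 = 0 + j911.1 Ω
  Z4: Z = R = 84.3 Ω
Step 3 — Ladder network (open output): work backward from the far end, alternating series and parallel combinations. Z_in = 123.5 + j156.4 Ω = 199.2∠51.7° Ω.

Z = 123.5 + j156.4 Ω = 199.2∠51.7° Ω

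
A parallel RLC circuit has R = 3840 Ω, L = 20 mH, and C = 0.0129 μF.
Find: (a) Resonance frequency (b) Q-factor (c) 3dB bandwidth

Step 1 — Resonance: ω₀ = 1/√(LC) = 1/√(0.02·1.29e-08) = 6.226e+04 rad/s.
Step 2 — f₀ = ω₀/(2π) = 9909 Hz.
Step 3 — Parallel Q: Q = R/(ω₀L) = 3840/(6.226e+04·0.02) = 3.084.
Step 4 — Bandwidth: Δω = ω₀/Q = 2.019e+04 rad/s; BW = Δω/(2π) = 3213 Hz.

(a) f₀ = 9909 Hz  (b) Q = 3.084  (c) BW = 3213 Hz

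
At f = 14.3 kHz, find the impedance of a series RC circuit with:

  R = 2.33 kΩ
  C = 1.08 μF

Step 1 — Angular frequency: ω = 2π·f = 2π·1.43e+04 = 8.985e+04 rad/s.
Step 2 — Component impedances:
  R: Z = R = 2330 Ω
  C: Z = 1/(jωC) = -j/(ω·C) = 0 - j10.31 Ω
Step 3 — Series combination: Z_total = R + C = 2330 - j10.31 Ω = 2330∠-0.3° Ω.

Z = 2330 - j10.31 Ω = 2330∠-0.3° Ω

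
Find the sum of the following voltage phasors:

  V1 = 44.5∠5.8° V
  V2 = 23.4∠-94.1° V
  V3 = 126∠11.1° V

Step 1 — Convert each phasor to rectangular form:
  V1 = 44.5·(cos(5.8°) + j·sin(5.8°)) = 44.27 + j4.497 V
  V2 = 23.4·(cos(-94.1°) + j·sin(-94.1°)) = -1.673 - j23.34 V
  V3 = 126·(cos(11.1°) + j·sin(11.1°)) = 123.6 + j24.26 V
Step 2 — Sum components: V_total = 166.2 + j5.415 V.
Step 3 — Convert to polar: |V_total| = 166.3 V, ∠V_total = 1.9°.

V_total = 166.3∠1.9° V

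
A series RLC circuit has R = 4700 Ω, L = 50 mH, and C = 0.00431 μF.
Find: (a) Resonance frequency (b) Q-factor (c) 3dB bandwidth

Step 1 — Resonance condition Im(Z)=0 gives ω₀ = 1/√(LC).
Step 2 — ω₀ = 1/√(0.05·4.31e-09) = 6.812e+04 rad/s.
Step 3 — f₀ = ω₀/(2π) = 1.084e+04 Hz.
Step 4 — Series Q: Q = ω₀L/R = 6.812e+04·0.05/4700 = 0.7247.
Step 5 — 3dB bandwidth: Δω = ω₀/Q = 9.4e+04 rad/s; BW = Δω/(2π) = 1.496e+04 Hz.

(a) f₀ = 1.084e+04 Hz  (b) Q = 0.7247  (c) BW = 1.496e+04 Hz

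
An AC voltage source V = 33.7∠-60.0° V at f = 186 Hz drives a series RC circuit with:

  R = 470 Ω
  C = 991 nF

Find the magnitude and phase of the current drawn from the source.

Step 1 — Angular frequency: ω = 2π·f = 2π·186 = 1169 rad/s.
Step 2 — Component impedances:
  R: Z = R = 470 Ω
  C: Z = 1/(jωC) = -j/(ω·C) = 0 - j863.4 Ω
Step 3 — Series combination: Z_total = R + C = 470 - j863.4 Ω = 983.1∠-61.4° Ω.
Step 4 — Source phasor: V = 33.7∠-60.0° V = 16.85 - j29.19 V.
Step 5 — Ohm's law: I = V / Z_total = (16.85 - j29.19) / (470 - j863.4) = 0.03427 + j0.0008609 A.
Step 6 — Convert to polar: |I| = 0.03428 A, ∠I = 1.4°.

I = 0.03428∠1.4° A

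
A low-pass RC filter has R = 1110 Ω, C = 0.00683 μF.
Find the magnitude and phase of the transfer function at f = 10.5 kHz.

Step 1 — Angular frequency: ω = 2π·1.05e+04 = 6.597e+04 rad/s.
Step 2 — Transfer function: H(jω) = 1/(1 + jωRC).
Step 3 — Denominator: 1 + jωRC = 1 + j·6.597e+04·1110·6.83e-09 = 1 + j0.5002.
Step 4 — H = 0.7999 - j0.4001.
Step 5 — Magnitude: |H| = 0.8944 (-1.0 dB); phase: φ = -26.6°.

|H| = 0.8944 (-1.0 dB), φ = -26.6°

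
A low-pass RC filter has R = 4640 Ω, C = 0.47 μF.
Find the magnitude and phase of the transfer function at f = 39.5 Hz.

Step 1 — Angular frequency: ω = 2π·39.5 = 248.2 rad/s.
Step 2 — Transfer function: H(jω) = 1/(1 + jωRC).
Step 3 — Denominator: 1 + jωRC = 1 + j·248.2·4640·4.7e-07 = 1 + j0.5412.
Step 4 — H = 0.7734 - j0.4186.
Step 5 — Magnitude: |H| = 0.8794 (-1.1 dB); phase: φ = -28.4°.

|H| = 0.8794 (-1.1 dB), φ = -28.4°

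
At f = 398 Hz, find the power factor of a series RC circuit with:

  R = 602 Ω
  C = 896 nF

Step 1 — Angular frequency: ω = 2π·f = 2π·398 = 2501 rad/s.
Step 2 — Component impedances:
  R: Z = R = 602 Ω
  C: Z = 1/(jωC) = -j/(ω·C) = 0 - j446.3 Ω
Step 3 — Series combination: Z_total = R + C = 602 - j446.3 Ω = 749.4∠-36.6° Ω.
Step 4 — Power factor: PF = cos(φ) = Re(Z)/|Z| = 602/749.4 = 0.8033.
Step 5 — Type: Im(Z) = -446.3 ⇒ leading (phase φ = -36.6°).

PF = 0.8033 (leading, φ = -36.6°)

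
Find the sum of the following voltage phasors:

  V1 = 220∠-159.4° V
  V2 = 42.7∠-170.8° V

Step 1 — Convert each phasor to rectangular form:
  V1 = 220·(cos(-159.4°) + j·sin(-159.4°)) = -205.9 - j77.41 V
  V2 = 42.7·(cos(-170.8°) + j·sin(-170.8°)) = -42.15 - j6.827 V
Step 2 — Sum components: V_total = -248.1 - j84.23 V.
Step 3 — Convert to polar: |V_total| = 262 V, ∠V_total = -161.2°.

V_total = 262∠-161.2° V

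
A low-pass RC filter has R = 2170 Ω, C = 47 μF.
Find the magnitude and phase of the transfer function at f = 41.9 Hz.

Step 1 — Angular frequency: ω = 2π·41.9 = 263.3 rad/s.
Step 2 — Transfer function: H(jω) = 1/(1 + jωRC).
Step 3 — Denominator: 1 + jωRC = 1 + j·263.3·2170·4.7e-05 = 1 + j26.85.
Step 4 — H = 0.001385 - j0.03719.
Step 5 — Magnitude: |H| = 0.03722 (-28.6 dB); phase: φ = -87.9°.

|H| = 0.03722 (-28.6 dB), φ = -87.9°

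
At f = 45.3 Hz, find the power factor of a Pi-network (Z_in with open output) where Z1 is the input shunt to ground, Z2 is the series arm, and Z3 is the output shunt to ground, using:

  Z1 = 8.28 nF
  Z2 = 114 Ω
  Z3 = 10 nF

Step 1 — Angular frequency: ω = 2π·f = 2π·45.3 = 284.6 rad/s.
Step 2 — Component impedances:
  Z1: Z = 1/(jωC) = -j/(ω·C) = 0 - j4.243e+05 Ω
  Z2: Z = R = 114 Ω
  Z3: Z = 1/(jωC) = -j/(ω·C) = 0 - j3.513e+05 Ω
Step 3 — With open output, the series arm Z2 and the output shunt Z3 appear in series to ground: Z2 + Z3 = 114 - j3.513e+05 Ω.
Step 4 — Parallel with input shunt Z1: Z_in = Z1 || (Z2 + Z3) = 34.12 - j1.922e+05 Ω = 1.922e+05∠-90.0° Ω.
Step 5 — Power factor: PF = cos(φ) = Re(Z)/|Z| = 34.12/1.922e+05 = 0.0001775.
Step 6 — Type: Im(Z) = -1.922e+05 ⇒ leading (phase φ = -90.0°).

PF = 0.0001775 (leading, φ = -90.0°)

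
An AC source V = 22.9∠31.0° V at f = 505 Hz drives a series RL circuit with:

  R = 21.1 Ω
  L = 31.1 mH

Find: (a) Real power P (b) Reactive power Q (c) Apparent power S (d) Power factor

Step 1 — Angular frequency: ω = 2π·f = 2π·505 = 3173 rad/s.
Step 2 — Component impedances:
  R: Z = R = 21.1 Ω
  L: Z = jωL = j·3173·0.0311 = 0 + j98.68 Ω
Step 3 — Series combination: Z_total = R + L = 21.1 + j98.68 Ω = 100.9∠77.9° Ω.
Step 4 — Source phasor: V = 22.9∠31.0° V = 19.63 + j11.79 V.
Step 5 — Current: I = V / Z = 0.155 - j0.1658 A = 0.2269∠-46.9° A.
Step 6 — Complex power: S = V·I* = 1.087 + j5.082 VA.
Step 7 — Real power: P = Re(S) = 1.087 W.
Step 8 — Reactive power: Q = Im(S) = 5.082 VAR.
Step 9 — Apparent power: |S| = 5.197 VA.
Step 10 — Power factor: PF = P/|S| = 0.2091 (lagging).

(a) P = 1.087 W  (b) Q = 5.082 VAR  (c) S = 5.197 VA  (d) PF = 0.2091 (lagging)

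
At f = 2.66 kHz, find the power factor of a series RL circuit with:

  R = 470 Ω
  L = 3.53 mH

Step 1 — Angular frequency: ω = 2π·f = 2π·2660 = 1.671e+04 rad/s.
Step 2 — Component impedances:
  R: Z = R = 470 Ω
  L: Z = jωL = j·1.671e+04·0.00353 = 0 + j59 Ω
Step 3 — Series combination: Z_total = R + L = 470 + j59 Ω = 473.7∠7.2° Ω.
Step 4 — Power factor: PF = cos(φ) = Re(Z)/|Z| = 470/473.7 = 0.9922.
Step 5 — Type: Im(Z) = 59 ⇒ lagging (phase φ = 7.2°).

PF = 0.9922 (lagging, φ = 7.2°)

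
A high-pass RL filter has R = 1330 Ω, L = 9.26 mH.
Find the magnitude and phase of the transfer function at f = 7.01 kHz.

Step 1 — Angular frequency: ω = 2π·7010 = 4.405e+04 rad/s.
Step 2 — Transfer function: H(jω) = jωL/(R + jωL).
Step 3 — Numerator jωL = j·407.9; denominator R + jωL = 1330 + j407.9.
Step 4 — H = 0.08596 + j0.2803.
Step 5 — Magnitude: |H| = 0.2932 (-10.7 dB); phase: φ = 73.0°.

|H| = 0.2932 (-10.7 dB), φ = 73.0°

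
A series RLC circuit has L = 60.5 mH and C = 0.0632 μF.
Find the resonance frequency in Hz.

Step 1 — Resonance condition Im(Z)=0 gives ω₀ = 1/√(LC).
Step 2 — ω₀ = 1/√(0.0605·6.32e-08) = 1.617e+04 rad/s.
Step 3 — f₀ = ω₀/(2π) = 2574 Hz.

f₀ = 2574 Hz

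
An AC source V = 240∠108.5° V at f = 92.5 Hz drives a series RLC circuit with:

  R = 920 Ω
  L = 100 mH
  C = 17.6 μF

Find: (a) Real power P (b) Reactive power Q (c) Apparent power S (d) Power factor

Step 1 — Angular frequency: ω = 2π·f = 2π·92.5 = 581.2 rad/s.
Step 2 — Component impedances:
  R: Z = R = 920 Ω
  L: Z = jωL = j·581.2·0.1 = 0 + j58.12 Ω
  C: Z = 1/(jωC) = -j/(ω·C) = 0 - j97.76 Ω
Step 3 — Series combination: Z_total = R + L + C = 920 - j39.64 Ω = 920.9∠-2.5° Ω.
Step 4 — Source phasor: V = 240∠108.5° V = -76.15 + j227.6 V.
Step 5 — Current: I = V / Z = -0.09326 + j0.2434 A = 0.2606∠111.0° A.
Step 6 — Complex power: S = V·I* = 62.49 - j2.693 VA.
Step 7 — Real power: P = Re(S) = 62.49 W.
Step 8 — Reactive power: Q = Im(S) = -2.693 VAR.
Step 9 — Apparent power: |S| = 62.55 VA.
Step 10 — Power factor: PF = P/|S| = 0.9991 (leading).

(a) P = 62.49 W  (b) Q = -2.693 VAR  (c) S = 62.55 VA  (d) PF = 0.9991 (leading)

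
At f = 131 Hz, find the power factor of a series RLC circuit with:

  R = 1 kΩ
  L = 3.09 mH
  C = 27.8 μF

Step 1 — Angular frequency: ω = 2π·f = 2π·131 = 823.1 rad/s.
Step 2 — Component impedances:
  R: Z = R = 1000 Ω
  L: Z = jωL = j·823.1·0.00309 = 0 + j2.543 Ω
  C: Z = 1/(jωC) = -j/(ω·C) = 0 - j43.7 Ω
Step 3 — Series combination: Z_total = R + L + C = 1000 - j41.16 Ω = 1001∠-2.4° Ω.
Step 4 — Power factor: PF = cos(φ) = Re(Z)/|Z| = 1000/1000.8 = 0.9992.
Step 5 — Type: Im(Z) = -41.16 ⇒ leading (phase φ = -2.4°).

PF = 0.9992 (leading, φ = -2.4°)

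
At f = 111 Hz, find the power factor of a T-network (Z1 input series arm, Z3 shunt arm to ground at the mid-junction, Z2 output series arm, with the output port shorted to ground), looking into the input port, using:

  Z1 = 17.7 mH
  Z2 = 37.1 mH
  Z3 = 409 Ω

Step 1 — Angular frequency: ω = 2π·f = 2π·111 = 697.4 rad/s.
Step 2 — Component impedances:
  Z1: Z = jωL = j·697.4·0.0177 = 0 + j12.34 Ω
  Z2: Z = jωL = j·697.4·0.0371 = 0 + j25.87 Ω
  Z3: Z = R = 409 Ω
Step 3 — With the output port shorted to ground, the output series arm Z2 runs from the junction to ground; the shunt arm Z3 also runs from the junction to ground. They appear in parallel: Z3 || Z2 = 1.63 + j25.77 Ω.
Step 4 — Series with input arm Z1: Z_in = Z1 + (Z3 || Z2) = 1.63 + j38.12 Ω = 38.15∠87.6° Ω.
Step 5 — Power factor: PF = cos(φ) = Re(Z)/|Z| = 1.6304/38.151 = 0.04274.
Step 6 — Type: Im(Z) = 38.12 ⇒ lagging (phase φ = 87.6°).

PF = 0.04274 (lagging, φ = 87.6°)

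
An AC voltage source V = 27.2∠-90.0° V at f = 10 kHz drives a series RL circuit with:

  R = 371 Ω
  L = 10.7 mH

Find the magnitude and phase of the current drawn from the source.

Step 1 — Angular frequency: ω = 2π·f = 2π·1e+04 = 6.283e+04 rad/s.
Step 2 — Component impedances:
  R: Z = R = 371 Ω
  L: Z = jωL = j·6.283e+04·0.0107 = 0 + j672.3 Ω
Step 3 — Series combination: Z_total = R + L = 371 + j672.3 Ω = 767.9∠61.1° Ω.
Step 4 — Source phasor: V = 27.2∠-90.0° V = 0 - j27.2 V.
Step 5 — Ohm's law: I = V / Z_total = (0 - j27.2) / (371 + j672.3) = -0.03101 - j0.01711 A.
Step 6 — Convert to polar: |I| = 0.03542 A, ∠I = -151.1°.

I = 0.03542∠-151.1° A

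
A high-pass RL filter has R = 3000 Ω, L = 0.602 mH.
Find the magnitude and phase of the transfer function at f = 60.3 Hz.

Step 1 — Angular frequency: ω = 2π·60.3 = 378.9 rad/s.
Step 2 — Transfer function: H(jω) = jωL/(R + jωL).
Step 3 — Numerator jωL = j·0.2281; denominator R + jωL = 3000 + j0.2281.
Step 4 — H = 5.78e-09 + j7.603e-05.
Step 5 — Magnitude: |H| = 7.603e-05 (-82.4 dB); phase: φ = 90.0°.

|H| = 7.603e-05 (-82.4 dB), φ = 90.0°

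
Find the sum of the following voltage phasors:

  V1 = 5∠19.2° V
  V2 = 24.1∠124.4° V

Step 1 — Convert each phasor to rectangular form:
  V1 = 5·(cos(19.2°) + j·sin(19.2°)) = 4.722 + j1.644 V
  V2 = 24.1·(cos(124.4°) + j·sin(124.4°)) = -13.62 + j19.89 V
Step 2 — Sum components: V_total = -8.894 + j21.53 V.
Step 3 — Convert to polar: |V_total| = 23.29 V, ∠V_total = 112.4°.

V_total = 23.29∠112.4° V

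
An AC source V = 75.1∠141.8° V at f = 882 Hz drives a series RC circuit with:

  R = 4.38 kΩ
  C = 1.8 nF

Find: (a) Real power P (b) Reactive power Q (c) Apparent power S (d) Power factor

Step 1 — Angular frequency: ω = 2π·f = 2π·882 = 5542 rad/s.
Step 2 — Component impedances:
  R: Z = R = 4380 Ω
  C: Z = 1/(jωC) = -j/(ω·C) = 0 - j1.002e+05 Ω
Step 3 — Series combination: Z_total = R + C = 4380 - j1.002e+05 Ω = 1.003e+05∠-87.5° Ω.
Step 4 — Source phasor: V = 75.1∠141.8° V = -59.02 + j46.44 V.
Step 5 — Current: I = V / Z = -0.0004881 - j0.0005674 A = 0.0007484∠-130.7° A.
Step 6 — Complex power: S = V·I* = 0.002453 - j0.05615 VA.
Step 7 — Real power: P = Re(S) = 0.002453 W.
Step 8 — Reactive power: Q = Im(S) = -0.05615 VAR.
Step 9 — Apparent power: |S| = 0.05621 VA.
Step 10 — Power factor: PF = P/|S| = 0.04365 (leading).

(a) P = 0.002453 W  (b) Q = -0.05615 VAR  (c) S = 0.05621 VA  (d) PF = 0.04365 (leading)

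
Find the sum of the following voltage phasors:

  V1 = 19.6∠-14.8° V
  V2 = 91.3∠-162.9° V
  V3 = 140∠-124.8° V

Step 1 — Convert each phasor to rectangular form:
  V1 = 19.6·(cos(-14.8°) + j·sin(-14.8°)) = 18.95 - j5.007 V
  V2 = 91.3·(cos(-162.9°) + j·sin(-162.9°)) = -87.26 - j26.85 V
  V3 = 140·(cos(-124.8°) + j·sin(-124.8°)) = -79.9 - j115 V
Step 2 — Sum components: V_total = -148.2 - j146.8 V.
Step 3 — Convert to polar: |V_total| = 208.6 V, ∠V_total = -135.3°.

V_total = 208.6∠-135.3° V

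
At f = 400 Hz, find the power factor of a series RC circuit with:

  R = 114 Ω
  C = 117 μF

Step 1 — Angular frequency: ω = 2π·f = 2π·400 = 2513 rad/s.
Step 2 — Component impedances:
  R: Z = R = 114 Ω
  C: Z = 1/(jωC) = -j/(ω·C) = 0 - j3.401 Ω
Step 3 — Series combination: Z_total = R + C = 114 - j3.401 Ω = 114.1∠-1.7° Ω.
Step 4 — Power factor: PF = cos(φ) = Re(Z)/|Z| = 114/114.05 = 0.9996.
Step 5 — Type: Im(Z) = -3.401 ⇒ leading (phase φ = -1.7°).

PF = 0.9996 (leading, φ = -1.7°)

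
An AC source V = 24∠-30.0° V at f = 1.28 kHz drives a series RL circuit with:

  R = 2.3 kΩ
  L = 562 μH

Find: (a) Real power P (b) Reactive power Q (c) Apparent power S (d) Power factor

Step 1 — Angular frequency: ω = 2π·f = 2π·1280 = 8042 rad/s.
Step 2 — Component impedances:
  R: Z = R = 2300 Ω
  L: Z = jωL = j·8042·0.000562 = 0 + j4.52 Ω
Step 3 — Series combination: Z_total = R + L = 2300 + j4.52 Ω = 2300∠0.1° Ω.
Step 4 — Source phasor: V = 24∠-30.0° V = 20.78 - j12 V.
Step 5 — Current: I = V / Z = 0.009026 - j0.005235 A = 0.01043∠-30.1° A.
Step 6 — Complex power: S = V·I* = 0.2504 + j0.0004921 VA.
Step 7 — Real power: P = Re(S) = 0.2504 W.
Step 8 — Reactive power: Q = Im(S) = 0.0004921 VAR.
Step 9 — Apparent power: |S| = 0.2504 VA.
Step 10 — Power factor: PF = P/|S| = 1 (lagging).

(a) P = 0.2504 W  (b) Q = 0.0004921 VAR  (c) S = 0.2504 VA  (d) PF = 1 (lagging)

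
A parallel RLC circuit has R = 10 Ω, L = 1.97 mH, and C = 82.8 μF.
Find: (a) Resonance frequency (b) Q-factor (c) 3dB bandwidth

Step 1 — Resonance: ω₀ = 1/√(LC) = 1/√(0.00197·8.28e-05) = 2476 rad/s.
Step 2 — f₀ = ω₀/(2π) = 394.1 Hz.
Step 3 — Parallel Q: Q = R/(ω₀L) = 10/(2476·0.00197) = 2.05.
Step 4 — Bandwidth: Δω = ω₀/Q = 1208 rad/s; BW = Δω/(2π) = 192.2 Hz.

(a) f₀ = 394.1 Hz  (b) Q = 2.05  (c) BW = 192.2 Hz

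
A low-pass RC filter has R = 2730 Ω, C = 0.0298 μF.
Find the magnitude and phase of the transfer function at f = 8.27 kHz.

Step 1 — Angular frequency: ω = 2π·8270 = 5.196e+04 rad/s.
Step 2 — Transfer function: H(jω) = 1/(1 + jωRC).
Step 3 — Denominator: 1 + jωRC = 1 + j·5.196e+04·2730·2.98e-08 = 1 + j4.227.
Step 4 — H = 0.05299 - j0.224.
Step 5 — Magnitude: |H| = 0.2302 (-12.8 dB); phase: φ = -76.7°.

|H| = 0.2302 (-12.8 dB), φ = -76.7°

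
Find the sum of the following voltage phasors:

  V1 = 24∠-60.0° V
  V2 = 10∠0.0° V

Step 1 — Convert each phasor to rectangular form:
  V1 = 24·(cos(-60.0°) + j·sin(-60.0°)) = 12 - j20.78 V
  V2 = 10·(cos(0.0°) + j·sin(0.0°)) = 10 V
Step 2 — Sum components: V_total = 22 - j20.78 V.
Step 3 — Convert to polar: |V_total| = 30.27 V, ∠V_total = -43.4°.

V_total = 30.27∠-43.4° V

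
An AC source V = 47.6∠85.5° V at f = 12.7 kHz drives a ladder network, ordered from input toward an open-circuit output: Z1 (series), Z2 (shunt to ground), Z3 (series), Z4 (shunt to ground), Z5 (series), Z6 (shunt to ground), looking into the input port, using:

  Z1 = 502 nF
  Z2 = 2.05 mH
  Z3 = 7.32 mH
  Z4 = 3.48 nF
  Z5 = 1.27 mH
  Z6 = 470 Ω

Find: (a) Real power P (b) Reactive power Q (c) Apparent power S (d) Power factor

Step 1 — Angular frequency: ω = 2π·f = 2π·1.27e+04 = 7.98e+04 rad/s.
Step 2 — Component impedances:
  Z1: Z = 1/(jωC) = -j/(ω·C) = 0 - j24.96 Ω
  Z2: Z = jωL = j·7.98e+04·0.00205 = 0 + j163.6 Ω
  Z3: Z = jωL = j·7.98e+04·0.00732 = 0 + j584.1 Ω
  Z4: Z = 1/(jωC) = -j/(ω·C) = 0 - j3601 Ω
  Z5: Z = jωL = j·7.98e+04·0.00127 = 0 + j101.3 Ω
  Z6: Z = R = 470 Ω
Step 3 — Ladder network (open output): work backward from the far end, alternating series and parallel combinations. Z_in = 15.26 + j114.1 Ω = 115.1∠82.4° Ω.
Step 4 — Source phasor: V = 47.6∠85.5° V = 3.735 + j47.45 V.
Step 5 — Current: I = V / Z = 0.413 + j0.0225 A = 0.4136∠3.1° A.
Step 6 — Complex power: S = V·I* = 2.61 + j19.51 VA.
Step 7 — Real power: P = Re(S) = 2.61 W.
Step 8 — Reactive power: Q = Im(S) = 19.51 VAR.
Step 9 — Apparent power: |S| = 19.69 VA.
Step 10 — Power factor: PF = P/|S| = 0.1326 (lagging).

(a) P = 2.61 W  (b) Q = 19.51 VAR  (c) S = 19.69 VA  (d) PF = 0.1326 (lagging)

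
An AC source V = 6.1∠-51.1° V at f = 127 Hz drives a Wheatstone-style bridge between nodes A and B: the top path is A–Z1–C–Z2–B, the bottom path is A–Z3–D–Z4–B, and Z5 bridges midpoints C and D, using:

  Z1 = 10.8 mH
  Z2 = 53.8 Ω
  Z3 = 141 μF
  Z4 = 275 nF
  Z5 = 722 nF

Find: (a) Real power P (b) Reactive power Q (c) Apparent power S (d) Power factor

Step 1 — Angular frequency: ω = 2π·f = 2π·127 = 798 rad/s.
Step 2 — Component impedances:
  Z1: Z = jωL = j·798·0.0108 = 0 + j8.618 Ω
  Z2: Z = R = 53.8 Ω
  Z3: Z = 1/(jωC) = -j/(ω·C) = 0 - j8.888 Ω
  Z4: Z = 1/(jωC) = -j/(ω·C) = 0 - j4557 Ω
  Z5: Z = 1/(jωC) = -j/(ω·C) = 0 - j1736 Ω
Step 3 — Bridge requires nodal analysis (the Z5 bridge couples midpoints C and D, so the two paths cannot be reduced to a simple series/parallel combination). Setting node B to ground and injecting 1 A at node A, the 3-node admittance system at A, C, D solves to V_A = Z_AB = 54 + j8.04 Ω = 54.59∠8.5° Ω.
Step 4 — Source phasor: V = 6.1∠-51.1° V = 3.831 - j4.747 V.
Step 5 — Current: I = V / Z = 0.0566 - j0.09635 A = 0.1117∠-59.6° A.
Step 6 — Complex power: S = V·I* = 0.6742 + j0.1004 VA.
Step 7 — Real power: P = Re(S) = 0.6742 W.
Step 8 — Reactive power: Q = Im(S) = 0.1004 VAR.
Step 9 — Apparent power: |S| = 0.6816 VA.
Step 10 — Power factor: PF = P/|S| = 0.9891 (lagging).

(a) P = 0.6742 W  (b) Q = 0.1004 VAR  (c) S = 0.6816 VA  (d) PF = 0.9891 (lagging)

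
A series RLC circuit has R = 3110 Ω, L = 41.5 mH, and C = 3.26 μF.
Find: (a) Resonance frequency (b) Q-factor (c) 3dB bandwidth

Step 1 — Resonance: ω₀ = 1/√(LC) = 1/√(0.0415·3.26e-06) = 2719 rad/s.
Step 2 — f₀ = ω₀/(2π) = 432.7 Hz.
Step 3 — Series Q: Q = ω₀L/R = 2719·0.0415/3110 = 0.03628.
Step 4 — Bandwidth: Δω = ω₀/Q = 7.494e+04 rad/s; BW = Δω/(2π) = 1.193e+04 Hz.

(a) f₀ = 432.7 Hz  (b) Q = 0.03628  (c) BW = 1.193e+04 Hz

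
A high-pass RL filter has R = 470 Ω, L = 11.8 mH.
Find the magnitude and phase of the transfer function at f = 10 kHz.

Step 1 — Angular frequency: ω = 2π·1e+04 = 6.283e+04 rad/s.
Step 2 — Transfer function: H(jω) = jωL/(R + jωL).
Step 3 — Numerator jωL = j·741.4; denominator R + jωL = 470 + j741.4.
Step 4 — H = 0.7133 + j0.4522.
Step 5 — Magnitude: |H| = 0.8446 (-1.5 dB); phase: φ = 32.4°.

|H| = 0.8446 (-1.5 dB), φ = 32.4°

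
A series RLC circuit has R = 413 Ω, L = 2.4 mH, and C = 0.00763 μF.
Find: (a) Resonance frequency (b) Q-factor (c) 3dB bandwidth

Step 1 — Resonance condition Im(Z)=0 gives ω₀ = 1/√(LC).
Step 2 — ω₀ = 1/√(0.0024·7.63e-09) = 2.337e+05 rad/s.
Step 3 — f₀ = ω₀/(2π) = 3.719e+04 Hz.
Step 4 — Series Q: Q = ω₀L/R = 2.337e+05·0.0024/413 = 1.358.
Step 5 — 3dB bandwidth: Δω = ω₀/Q = 1.721e+05 rad/s; BW = Δω/(2π) = 2.739e+04 Hz.

(a) f₀ = 3.719e+04 Hz  (b) Q = 1.358  (c) BW = 2.739e+04 Hz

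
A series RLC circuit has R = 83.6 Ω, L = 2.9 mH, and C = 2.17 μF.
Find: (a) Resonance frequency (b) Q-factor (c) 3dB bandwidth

Step 1 — Resonance condition Im(Z)=0 gives ω₀ = 1/√(LC).
Step 2 — ω₀ = 1/√(0.0029·2.17e-06) = 1.261e+04 rad/s.
Step 3 — f₀ = ω₀/(2π) = 2006 Hz.
Step 4 — Series Q: Q = ω₀L/R = 1.261e+04·0.0029/83.6 = 0.4373.
Step 5 — 3dB bandwidth: Δω = ω₀/Q = 2.883e+04 rad/s; BW = Δω/(2π) = 4588 Hz.

(a) f₀ = 2006 Hz  (b) Q = 0.4373  (c) BW = 4588 Hz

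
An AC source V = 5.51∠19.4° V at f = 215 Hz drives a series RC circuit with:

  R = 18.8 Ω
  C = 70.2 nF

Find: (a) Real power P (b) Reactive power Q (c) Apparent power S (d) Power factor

Step 1 — Angular frequency: ω = 2π·f = 2π·215 = 1351 rad/s.
Step 2 — Component impedances:
  R: Z = R = 18.8 Ω
  C: Z = 1/(jωC) = -j/(ω·C) = 0 - j1.054e+04 Ω
Step 3 — Series combination: Z_total = R + C = 18.8 - j1.054e+04 Ω = 1.054e+04∠-89.9° Ω.
Step 4 — Source phasor: V = 5.51∠19.4° V = 5.197 + j1.83 V.
Step 5 — Current: I = V / Z = -0.0001727 + j0.0004932 A = 0.0005225∠109.3° A.
Step 6 — Complex power: S = V·I* = 5.133e-06 - j0.002879 VA.
Step 7 — Real power: P = Re(S) = 5.133e-06 W.
Step 8 — Reactive power: Q = Im(S) = -0.002879 VAR.
Step 9 — Apparent power: |S| = 0.002879 VA.
Step 10 — Power factor: PF = P/|S| = 0.001783 (leading).

(a) P = 5.133e-06 W  (b) Q = -0.002879 VAR  (c) S = 0.002879 VA  (d) PF = 0.001783 (leading)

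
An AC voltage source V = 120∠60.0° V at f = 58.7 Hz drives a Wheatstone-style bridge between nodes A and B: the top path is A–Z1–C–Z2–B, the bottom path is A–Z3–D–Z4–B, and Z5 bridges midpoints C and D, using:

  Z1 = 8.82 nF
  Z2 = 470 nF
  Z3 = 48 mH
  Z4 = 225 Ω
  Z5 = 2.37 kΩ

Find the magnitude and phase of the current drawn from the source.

Step 1 — Angular frequency: ω = 2π·f = 2π·58.7 = 368.8 rad/s.
Step 2 — Component impedances:
  Z1: Z = 1/(jωC) = -j/(ω·C) = 0 - j3.074e+05 Ω
  Z2: Z = 1/(jωC) = -j/(ω·C) = 0 - j5769 Ω
  Z3: Z = jωL = j·368.8·0.048 = 0 + j17.7 Ω
  Z4: Z = R = 225 Ω
  Z5: Z = R = 2370 Ω
Step 3 — Bridge requires nodal analysis (the Z5 bridge couples midpoints C and D, so the two paths cannot be reduced to a simple series/parallel combination). Setting node B to ground and injecting 1 A at node A, the 3-node admittance system at A, C, D solves to V_A = Z_AB = 221.7 + j10.43 Ω = 222∠2.7° Ω.
Step 4 — Source phasor: V = 120∠60.0° V = 60 + j103.9 V.
Step 5 — Ohm's law: I = V / Z_total = (60 + j103.9) / (221.7 + j10.43) = 0.292 + j0.4549 A.
Step 6 — Convert to polar: |I| = 0.5406 A, ∠I = 57.3°.

I = 0.5406∠57.3° A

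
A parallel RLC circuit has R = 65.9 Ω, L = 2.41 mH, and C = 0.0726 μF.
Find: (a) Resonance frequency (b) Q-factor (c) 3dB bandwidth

Step 1 — Resonance: ω₀ = 1/√(LC) = 1/√(0.00241·7.26e-08) = 7.56e+04 rad/s.
Step 2 — f₀ = ω₀/(2π) = 1.203e+04 Hz.
Step 3 — Parallel Q: Q = R/(ω₀L) = 65.9/(7.56e+04·0.00241) = 0.3617.
Step 4 — Bandwidth: Δω = ω₀/Q = 2.09e+05 rad/s; BW = Δω/(2π) = 3.327e+04 Hz.

(a) f₀ = 1.203e+04 Hz  (b) Q = 0.3617  (c) BW = 3.327e+04 Hz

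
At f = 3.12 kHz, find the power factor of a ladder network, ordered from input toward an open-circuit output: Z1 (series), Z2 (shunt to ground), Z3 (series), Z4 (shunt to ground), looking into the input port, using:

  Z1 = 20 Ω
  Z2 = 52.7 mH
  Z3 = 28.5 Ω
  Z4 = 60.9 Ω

Step 1 — Angular frequency: ω = 2π·f = 2π·3120 = 1.96e+04 rad/s.
Step 2 — Component impedances:
  Z1: Z = R = 20 Ω
  Z2: Z = jωL = j·1.96e+04·0.0527 = 0 + j1033 Ω
  Z3: Z = R = 28.5 Ω
  Z4: Z = R = 60.9 Ω
Step 3 — Ladder network (open output): work backward from the far end, alternating series and parallel combinations. Z_in = 108.7 + j7.679 Ω = 109∠4.0° Ω.
Step 4 — Power factor: PF = cos(φ) = Re(Z)/|Z| = 108.74/109.01 = 0.9975.
Step 5 — Type: Im(Z) = 7.679 ⇒ lagging (phase φ = 4.0°).

PF = 0.9975 (lagging, φ = 4.0°)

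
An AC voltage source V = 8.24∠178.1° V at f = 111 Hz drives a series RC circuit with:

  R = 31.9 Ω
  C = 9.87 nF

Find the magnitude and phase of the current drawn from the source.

Step 1 — Angular frequency: ω = 2π·f = 2π·111 = 697.4 rad/s.
Step 2 — Component impedances:
  R: Z = R = 31.9 Ω
  C: Z = 1/(jωC) = -j/(ω·C) = 0 - j1.453e+05 Ω
Step 3 — Series combination: Z_total = R + C = 31.9 - j1.453e+05 Ω = 1.453e+05∠-90.0° Ω.
Step 4 — Source phasor: V = 8.24∠178.1° V = -8.235 + j0.2732 V.
Step 5 — Ohm's law: I = V / Z_total = (-8.235 + j0.2732) / (31.9 - j1.453e+05) = -1.893e-06 - j5.669e-05 A.
Step 6 — Convert to polar: |I| = 5.672e-05 A, ∠I = -91.9°.

I = 5.672e-05∠-91.9° A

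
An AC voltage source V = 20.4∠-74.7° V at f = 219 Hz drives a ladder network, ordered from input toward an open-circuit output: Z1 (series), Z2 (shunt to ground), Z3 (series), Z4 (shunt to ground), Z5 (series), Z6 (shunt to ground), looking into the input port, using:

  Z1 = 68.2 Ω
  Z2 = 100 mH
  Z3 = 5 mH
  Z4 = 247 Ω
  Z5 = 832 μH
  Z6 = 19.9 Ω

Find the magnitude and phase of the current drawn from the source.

Step 1 — Angular frequency: ω = 2π·f = 2π·219 = 1376 rad/s.
Step 2 — Component impedances:
  Z1: Z = R = 68.2 Ω
  Z2: Z = jωL = j·1376·0.1 = 0 + j137.6 Ω
  Z3: Z = jωL = j·1376·0.005 = 0 + j6.88 Ω
  Z4: Z = R = 247 Ω
  Z5: Z = jωL = j·1376·0.000832 = 0 + j1.145 Ω
  Z6: Z = R = 19.9 Ω
Step 3 — Ladder network (open output): work backward from the far end, alternating series and parallel combinations. Z_in = 84.42 + j9.49 Ω = 84.96∠6.4° Ω.
Step 4 — Source phasor: V = 20.4∠-74.7° V = 5.383 - j19.68 V.
Step 5 — Ohm's law: I = V / Z_total = (5.383 - j19.68) / (84.42 + j9.49) = 0.03709 - j0.2372 A.
Step 6 — Convert to polar: |I| = 0.2401 A, ∠I = -81.1°.

I = 0.2401∠-81.1° A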